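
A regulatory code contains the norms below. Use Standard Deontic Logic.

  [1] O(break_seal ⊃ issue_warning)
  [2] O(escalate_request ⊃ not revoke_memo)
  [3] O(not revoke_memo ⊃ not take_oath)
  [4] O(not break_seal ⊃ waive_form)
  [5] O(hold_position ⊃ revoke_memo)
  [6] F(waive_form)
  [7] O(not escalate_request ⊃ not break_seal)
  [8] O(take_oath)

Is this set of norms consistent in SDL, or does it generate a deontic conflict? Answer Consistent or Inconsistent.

Inconsistent

Premise 8 states O(take_oath) outright.
Premise 3 is O(not revoke_memo ⊃ not take_oath); contrapositively O(take_oath ⊃ revoke_memo). Since O(take_oath) holds, K gives O(revoke_memo).
The contrapositive of premise 2 (O(escalate_request ⊃ not revoke_memo)) is O(revoke_memo ⊃ not escalate_request), and O(revoke_memo) is already established, so O(not escalate_request).
With premise 7, O(not escalate_request ⊃ not break_seal), the K-axiom yields O(not break_seal).
From O(not break_seal) and premise 4, O(not break_seal ⊃ waive_form), we obtain O(waive_form).
However, F(waive_form) at premise 6 amounts to O(not waive_form).
We now have both O(waive_form) and O(not waive_form) — waive_form is simultaneously obligatory and forbidden, violating the D-axiom.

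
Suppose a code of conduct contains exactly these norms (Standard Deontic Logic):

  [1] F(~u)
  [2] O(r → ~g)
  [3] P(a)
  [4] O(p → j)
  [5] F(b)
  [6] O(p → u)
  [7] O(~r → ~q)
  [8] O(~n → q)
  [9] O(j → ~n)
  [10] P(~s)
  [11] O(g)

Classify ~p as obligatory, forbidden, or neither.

Obligatory

Premise 11 states O(g) outright.
Premise 2, O(r → ~g), contraposes to O(g → ~r); with O(g) we get O(~r).
With premise 7, O(~r → ~q), the K-axiom yields O(~q).
Premise 8, O(~n → q), contraposes to O(~q → n); with O(~q) we get O(n).
Premise 9 is O(j → ~n); contrapositively O(n → ~j). Since O(n) holds, K gives O(~j).
The contrapositive of premise 4 (O(p → j)) is O(~j → ~p), and O(~j) is already established, so O(~p).
Premises 1, 3, 5, 6, 10 do not contribute to this derivation.
Hence ~p is obligatory.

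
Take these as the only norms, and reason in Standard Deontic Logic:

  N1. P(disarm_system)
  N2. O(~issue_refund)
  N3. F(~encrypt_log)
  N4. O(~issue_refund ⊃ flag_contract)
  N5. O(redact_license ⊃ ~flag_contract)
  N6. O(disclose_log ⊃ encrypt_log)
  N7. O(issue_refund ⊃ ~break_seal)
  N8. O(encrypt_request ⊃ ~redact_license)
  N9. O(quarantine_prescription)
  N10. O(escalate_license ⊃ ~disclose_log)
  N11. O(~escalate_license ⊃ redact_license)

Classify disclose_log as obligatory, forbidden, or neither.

Premise 2 states O(~issue_refund) outright.
Premise 4 is O(~issue_refund ⊃ flag_contract); since O(~issue_refund), deontic closure gives O(flag_contract).
Premise 5, O(redact_license ⊃ ~flag_contract), contraposes to O(flag_contract ⊃ ~redact_license); with O(flag_contract) we get O(~redact_license).
The contrapositive of premise 11 (O(~escalate_license ⊃ redact_license)) is O(~redact_license ⊃ escalate_license), and O(~redact_license) is already established, so O(escalate_license).
Applying K to premise 10 (O(escalate_license ⊃ ~disclose_log)) and O(escalate_license) yields O(~disclose_log).
Premises 1, 3, 6, 7, 8, 9 do not contribute to this derivation.
Thus O(~disclose_log), which is F(disclose_log): disclose_log is forbidden.

Forbidden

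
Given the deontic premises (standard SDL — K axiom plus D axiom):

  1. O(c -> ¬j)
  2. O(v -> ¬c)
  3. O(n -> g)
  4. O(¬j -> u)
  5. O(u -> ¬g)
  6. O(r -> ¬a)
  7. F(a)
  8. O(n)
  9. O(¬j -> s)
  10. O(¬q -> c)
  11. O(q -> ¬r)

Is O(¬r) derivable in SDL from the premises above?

Yes

From premise 8 we have O(n).
Premise 3 is O(n -> g); since O(n), deontic closure gives O(g).
Premise 5 is O(u -> ¬g); contrapositively O(g -> ¬u). Since O(g) holds, K gives O(¬u).
Premise 4, O(¬j -> u), contraposes to O(¬u -> j); with O(¬u) we get O(j).
Premise 1, O(c -> ¬j), contraposes to O(j -> ¬c); with O(j) we get O(¬c).
Premise 10 is O(¬q -> c); contrapositively O(¬c -> q). Since O(¬c) holds, K gives O(q).
Premise 11 is O(q -> ¬r); since O(q), deontic closure gives O(¬r).
Premises 2, 6, 7, 9 do not contribute to this derivation.
So O(¬r) follows.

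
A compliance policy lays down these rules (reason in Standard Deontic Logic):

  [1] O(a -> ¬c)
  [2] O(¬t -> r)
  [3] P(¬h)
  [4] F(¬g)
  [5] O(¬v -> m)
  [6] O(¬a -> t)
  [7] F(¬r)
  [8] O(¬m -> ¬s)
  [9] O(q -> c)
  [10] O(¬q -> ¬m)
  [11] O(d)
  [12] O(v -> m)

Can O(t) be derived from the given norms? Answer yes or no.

Yes

Premises 12 and 5 cover both cases: O(v -> m) and O(¬v -> m). Since v ∨ ¬v is a tautology, O(m) follows.
Premise 10 is O(¬q -> ¬m); contrapositively O(m -> q). Since O(m) holds, K gives O(q).
With premise 9, O(q -> c), the K-axiom yields O(c).
Premise 1, O(a -> ¬c), contraposes to O(c -> ¬a); with O(c) we get O(¬a).
With premise 6, O(¬a -> t), the K-axiom yields O(t).
Premises 2, 3, 4, 7, 8, 11 do not contribute to this derivation.
So O(t) follows.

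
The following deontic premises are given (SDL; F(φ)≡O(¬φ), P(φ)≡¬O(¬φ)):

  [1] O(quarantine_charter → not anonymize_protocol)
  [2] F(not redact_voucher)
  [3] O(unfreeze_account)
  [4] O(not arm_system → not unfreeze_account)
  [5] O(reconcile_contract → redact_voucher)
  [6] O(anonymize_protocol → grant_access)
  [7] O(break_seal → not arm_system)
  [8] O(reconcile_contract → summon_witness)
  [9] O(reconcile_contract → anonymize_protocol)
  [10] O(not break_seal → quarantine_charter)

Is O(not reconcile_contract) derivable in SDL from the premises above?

Yes

Premise 3 states O(unfreeze_account) outright.
Premise 4, O(not arm_system → not unfreeze_account), contraposes to O(unfreeze_account → arm_system); with O(unfreeze_account) we get O(arm_system).
The contrapositive of premise 7 (O(break_seal → not arm_system)) is O(arm_system → not break_seal), and O(arm_system) is already established, so O(not break_seal).
From O(not break_seal) and premise 10, O(not break_seal → quarantine_charter), we obtain O(quarantine_charter).
Premise 1 is O(quarantine_charter → not anonymize_protocol); since O(quarantine_charter), deontic closure gives O(not anonymize_protocol).
Premise 9, O(reconcile_contract → anonymize_protocol), contraposes to O(not anonymize_protocol → not reconcile_contract); with O(not anonymize_protocol) we get O(not reconcile_contract).
Premises 2, 5, 6, 8 do not contribute to this derivation.
So O(not reconcile_contract) follows.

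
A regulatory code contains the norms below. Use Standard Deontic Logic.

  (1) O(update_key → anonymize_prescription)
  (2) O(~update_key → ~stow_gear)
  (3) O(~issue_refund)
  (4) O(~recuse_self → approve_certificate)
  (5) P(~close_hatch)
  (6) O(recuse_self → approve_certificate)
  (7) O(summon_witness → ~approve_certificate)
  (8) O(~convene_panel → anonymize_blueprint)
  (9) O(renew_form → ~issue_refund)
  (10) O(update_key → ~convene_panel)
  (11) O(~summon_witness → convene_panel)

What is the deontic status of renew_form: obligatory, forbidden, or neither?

Neither

Premise 9 is O(renew_form → ~issue_refund); even if O(~issue_refund) held, inferring O(renew_form) would be affirming the consequent — invalid.
No premise or chain of K-axiom applications forces O(renew_form), and none forces O(~renew_form). So renew_form is neither obligatory nor forbidden under these norms.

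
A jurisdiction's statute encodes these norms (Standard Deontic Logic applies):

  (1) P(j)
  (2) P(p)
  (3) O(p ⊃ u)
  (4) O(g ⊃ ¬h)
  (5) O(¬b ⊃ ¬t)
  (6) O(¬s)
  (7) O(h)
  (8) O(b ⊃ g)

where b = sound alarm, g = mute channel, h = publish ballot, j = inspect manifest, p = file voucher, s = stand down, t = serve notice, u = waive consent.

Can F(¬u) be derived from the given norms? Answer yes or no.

Premise 3 is O(p ⊃ u), but O(p) is not derivable from the premises (the permission P(p) asserts only ¬O(¬p), not O(p)), so it does not yield O(u).
No other premise forces O(u). An ideal world satisfying every premise can still have ¬u true, so F(¬u) is not derivable.

No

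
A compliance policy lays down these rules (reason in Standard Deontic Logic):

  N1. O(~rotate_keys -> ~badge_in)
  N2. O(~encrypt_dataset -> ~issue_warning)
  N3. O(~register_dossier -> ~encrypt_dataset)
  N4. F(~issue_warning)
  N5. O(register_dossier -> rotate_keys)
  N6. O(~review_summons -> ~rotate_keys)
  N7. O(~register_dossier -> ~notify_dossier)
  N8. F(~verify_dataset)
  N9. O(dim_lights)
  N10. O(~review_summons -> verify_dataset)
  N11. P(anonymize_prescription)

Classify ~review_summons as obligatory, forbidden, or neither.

F(~issue_warning) at premise 4 means O(issue_warning).
The contrapositive of premise 2 (O(~encrypt_dataset -> ~issue_warning)) is O(issue_warning -> encrypt_dataset), and O(issue_warning) is already established, so O(encrypt_dataset).
Premise 3, O(~register_dossier -> ~encrypt_dataset), contraposes to O(encrypt_dataset -> register_dossier); with O(encrypt_dataset) we get O(register_dossier).
Premise 5 is O(register_dossier -> rotate_keys); since O(register_dossier), deontic closure gives O(rotate_keys).
The contrapositive of premise 6 (O(~review_summons -> ~rotate_keys)) is O(rotate_keys -> review_summons), and O(rotate_keys) is already established, so O(review_summons).
Premises 1, 7, 8, 9, 10, 11 do not contribute to this derivation.
Thus O(review_summons), which is F(~review_summons): ~review_summons is forbidden.

Forbidden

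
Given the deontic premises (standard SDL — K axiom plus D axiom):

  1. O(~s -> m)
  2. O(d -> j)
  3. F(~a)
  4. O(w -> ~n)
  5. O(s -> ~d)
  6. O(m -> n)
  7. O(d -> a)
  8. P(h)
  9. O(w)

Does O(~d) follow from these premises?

Yes

Premise 9 gives O(w).
From O(w) and premise 4, O(w -> ~n), we obtain O(~n).
Premise 6, O(m -> n), contraposes to O(~n -> ~m); with O(~n) we get O(~m).
Premise 1 is O(~s -> m); contrapositively O(~m -> s). Since O(~m) holds, K gives O(s).
Premise 5 is O(s -> ~d); since O(s), deontic closure gives O(~d).
Premises 2, 3, 7, 8 do not contribute to this derivation.
So O(~d) follows.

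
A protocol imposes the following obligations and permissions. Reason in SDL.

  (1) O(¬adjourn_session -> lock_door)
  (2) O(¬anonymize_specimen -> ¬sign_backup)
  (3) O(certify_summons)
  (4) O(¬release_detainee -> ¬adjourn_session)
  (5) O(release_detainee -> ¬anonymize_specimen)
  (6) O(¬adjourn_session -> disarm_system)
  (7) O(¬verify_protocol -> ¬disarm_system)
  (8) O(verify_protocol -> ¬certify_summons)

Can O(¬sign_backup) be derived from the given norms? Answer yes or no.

Yes

Premise 3 states O(certify_summons) outright.
Premise 8, O(verify_protocol -> ¬certify_summons), contraposes to O(certify_summons -> ¬verify_protocol); with O(certify_summons) we get O(¬verify_protocol).
Premise 7 is O(¬verify_protocol -> ¬disarm_system); since O(¬verify_protocol), deontic closure gives O(¬disarm_system).
Premise 6 is O(¬adjourn_session -> disarm_system); contrapositively O(¬disarm_system -> adjourn_session). Since O(¬disarm_system) holds, K gives O(adjourn_session).
The contrapositive of premise 4 (O(¬release_detainee -> ¬adjourn_session)) is O(adjourn_session -> release_detainee), and O(adjourn_session) is already established, so O(release_detainee).
Premise 5 is O(release_detainee -> ¬anonymize_specimen); since O(release_detainee), deontic closure gives O(¬anonymize_specimen).
Premise 2 is O(¬anonymize_specimen -> ¬sign_backup); since O(¬anonymize_specimen), deontic closure gives O(¬sign_backup).
Premise 1 does not contribute to this derivation.
So O(¬sign_backup) follows.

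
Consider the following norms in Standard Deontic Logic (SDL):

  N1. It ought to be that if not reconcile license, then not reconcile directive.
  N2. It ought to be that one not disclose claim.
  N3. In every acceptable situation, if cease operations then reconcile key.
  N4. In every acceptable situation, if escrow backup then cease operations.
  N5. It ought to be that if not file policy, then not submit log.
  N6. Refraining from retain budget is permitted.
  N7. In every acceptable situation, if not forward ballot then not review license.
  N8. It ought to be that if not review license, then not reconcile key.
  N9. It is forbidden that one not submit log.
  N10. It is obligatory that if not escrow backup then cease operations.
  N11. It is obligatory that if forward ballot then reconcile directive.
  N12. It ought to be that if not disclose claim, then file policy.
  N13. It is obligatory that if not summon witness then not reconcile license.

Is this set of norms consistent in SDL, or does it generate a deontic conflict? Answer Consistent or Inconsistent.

Consistent

Premise 5 is O(¬file_policy → ¬submit_log), but O(¬file_policy) is not derivable from the premises, so it does not yield O(¬submit_log).
So O(¬submit_log) is not derivable, and the apparent clash with O(submit_log) does not arise.
A world satisfying every obligation exists (e.g. cease_operations=true, disclose_claim=false, escrow_backup=false, file_policy=true, forward_ballot=true, reconcile_directive=true, reconcile_key=true, reconcile_license=true, retain_budget=false, review_license=true, submit_log=true, summon_witness=true); no atom is both obligatory and forbidden, so the set is consistent.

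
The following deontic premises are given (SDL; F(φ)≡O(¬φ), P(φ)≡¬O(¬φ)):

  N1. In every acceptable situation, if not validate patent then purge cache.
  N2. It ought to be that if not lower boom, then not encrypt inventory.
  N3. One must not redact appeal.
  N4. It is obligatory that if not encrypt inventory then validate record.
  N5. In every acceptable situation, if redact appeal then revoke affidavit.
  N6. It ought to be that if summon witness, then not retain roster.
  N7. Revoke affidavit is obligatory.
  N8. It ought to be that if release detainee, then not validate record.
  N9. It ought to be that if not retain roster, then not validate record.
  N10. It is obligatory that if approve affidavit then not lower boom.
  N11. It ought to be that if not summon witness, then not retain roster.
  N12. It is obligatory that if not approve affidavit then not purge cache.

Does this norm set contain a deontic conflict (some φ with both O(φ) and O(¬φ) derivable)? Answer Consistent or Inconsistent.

Premise 5 is O(redact_appeal → revoke_affidavit); even if O(revoke_affidavit) held, inferring O(redact_appeal) would be affirming the consequent — invalid.
So O(redact_appeal) is not derivable, and the apparent clash with O(¬redact_appeal) does not arise.
A world satisfying every obligation exists (e.g. approve_affidavit=false, encrypt_inventory=true, lower_boom=true, purge_cache=false, redact_appeal=false, release_detainee=false, retain_roster=false, revoke_affidavit=true, summon_witness=false, validate_patent=true, validate_record=false); no atom is both obligatory and forbidden, so the set is consistent.

Consistent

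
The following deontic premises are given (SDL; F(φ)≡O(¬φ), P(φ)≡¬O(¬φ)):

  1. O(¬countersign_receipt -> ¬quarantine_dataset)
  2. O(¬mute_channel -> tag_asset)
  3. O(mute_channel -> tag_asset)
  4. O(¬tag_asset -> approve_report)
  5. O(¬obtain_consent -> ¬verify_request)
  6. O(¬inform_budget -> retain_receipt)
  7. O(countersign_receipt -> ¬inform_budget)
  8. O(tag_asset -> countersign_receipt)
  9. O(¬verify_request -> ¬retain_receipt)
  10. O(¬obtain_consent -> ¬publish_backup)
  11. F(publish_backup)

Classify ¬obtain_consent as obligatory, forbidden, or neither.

Forbidden

By case analysis on mute_channel: premise 3 gives O(mute_channel -> tag_asset) and premise 2 gives O(¬mute_channel -> tag_asset), so O(tag_asset) either way.
From O(tag_asset) and premise 8, O(tag_asset -> countersign_receipt), we obtain O(countersign_receipt).
Premise 7 is O(countersign_receipt -> ¬inform_budget); since O(countersign_receipt), deontic closure gives O(¬inform_budget).
From O(¬inform_budget) and premise 6, O(¬inform_budget -> retain_receipt), we obtain O(retain_receipt).
Premise 9 is O(¬verify_request -> ¬retain_receipt); contrapositively O(retain_receipt -> verify_request). Since O(retain_receipt) holds, K gives O(verify_request).
Premise 5, O(¬obtain_consent -> ¬verify_request), contraposes to O(verify_request -> obtain_consent); with O(verify_request) we get O(obtain_consent).
Premises 1, 4, 10, 11 do not contribute to this derivation.
Thus O(obtain_consent), which is F(¬obtain_consent): ¬obtain_consent is forbidden.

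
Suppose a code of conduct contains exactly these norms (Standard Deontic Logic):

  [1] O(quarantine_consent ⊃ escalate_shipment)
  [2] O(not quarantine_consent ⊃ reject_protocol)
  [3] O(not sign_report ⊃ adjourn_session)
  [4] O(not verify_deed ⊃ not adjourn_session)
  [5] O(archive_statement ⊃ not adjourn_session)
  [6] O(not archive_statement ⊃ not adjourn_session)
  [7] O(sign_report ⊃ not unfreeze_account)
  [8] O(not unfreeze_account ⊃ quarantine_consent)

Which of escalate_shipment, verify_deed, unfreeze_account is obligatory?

Premises 5 and 6 are O(archive_statement ⊃ not adjourn_session) and O(not archive_statement ⊃ not adjourn_session); every ideal world satisfies archive_statement or not archive_statement, so in either case not adjourn_session holds — hence O(not adjourn_session).
The contrapositive of premise 3 (O(not sign_report ⊃ adjourn_session)) is O(not adjourn_session ⊃ sign_report), and O(not adjourn_session) is already established, so O(sign_report).
Applying K to premise 7 (O(sign_report ⊃ not unfreeze_account)) and O(sign_report) yields O(not unfreeze_account).
Applying K to premise 8 (O(not unfreeze_account ⊃ quarantine_consent)) and O(not unfreeze_account) yields O(quarantine_consent).
From O(quarantine_consent) and premise 1, O(quarantine_consent ⊃ escalate_shipment), we obtain O(escalate_shipment).
So O(escalate_shipment) holds — escalate_shipment is obligatory. None of the other listed options is made obligatory by any chain of premises.

escalate_shipment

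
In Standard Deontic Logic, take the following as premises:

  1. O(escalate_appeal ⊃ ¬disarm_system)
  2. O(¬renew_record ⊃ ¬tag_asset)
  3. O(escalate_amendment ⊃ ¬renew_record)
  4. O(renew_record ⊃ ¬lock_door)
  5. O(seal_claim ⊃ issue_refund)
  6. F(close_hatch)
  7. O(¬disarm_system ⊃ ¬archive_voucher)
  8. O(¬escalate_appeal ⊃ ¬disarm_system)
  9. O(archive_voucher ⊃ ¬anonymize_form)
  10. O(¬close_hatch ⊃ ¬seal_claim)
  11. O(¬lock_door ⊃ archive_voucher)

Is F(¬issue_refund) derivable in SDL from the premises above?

Premise 5 is O(seal_claim ⊃ issue_refund), but O(seal_claim) is not derivable from the premises, so it does not yield O(issue_refund).
No other premise forces O(issue_refund). An ideal world satisfying every premise can still have ¬issue_refund true, so F(¬issue_refund) is not derivable.

No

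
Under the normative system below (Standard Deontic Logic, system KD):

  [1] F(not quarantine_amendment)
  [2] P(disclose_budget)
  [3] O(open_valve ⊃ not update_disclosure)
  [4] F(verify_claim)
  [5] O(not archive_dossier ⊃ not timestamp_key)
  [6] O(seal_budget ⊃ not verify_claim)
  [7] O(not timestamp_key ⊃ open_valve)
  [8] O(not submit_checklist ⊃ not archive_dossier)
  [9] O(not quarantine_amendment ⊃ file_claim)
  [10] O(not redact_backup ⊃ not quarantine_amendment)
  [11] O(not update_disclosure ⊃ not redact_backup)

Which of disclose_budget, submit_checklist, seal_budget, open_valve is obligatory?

submit_checklist

F(not quarantine_amendment) at premise 1 means O(quarantine_amendment).
Premise 10 is O(not redact_backup ⊃ not quarantine_amendment); contrapositively O(quarantine_amendment ⊃ redact_backup). Since O(quarantine_amendment) holds, K gives O(redact_backup).
The contrapositive of premise 11 (O(not update_disclosure ⊃ not redact_backup)) is O(redact_backup ⊃ update_disclosure), and O(redact_backup) is already established, so O(update_disclosure).
Premise 3 is O(open_valve ⊃ not update_disclosure); contrapositively O(update_disclosure ⊃ not open_valve). Since O(update_disclosure) holds, K gives O(not open_valve).
Premise 7 is O(not timestamp_key ⊃ open_valve); contrapositively O(not open_valve ⊃ timestamp_key). Since O(not open_valve) holds, K gives O(timestamp_key).
Premise 5, O(not archive_dossier ⊃ not timestamp_key), contraposes to O(timestamp_key ⊃ archive_dossier); with O(timestamp_key) we get O(archive_dossier).
The contrapositive of premise 8 (O(not submit_checklist ⊃ not archive_dossier)) is O(archive_dossier ⊃ submit_checklist), and O(archive_dossier) is already established, so O(submit_checklist).
So O(submit_checklist) holds — submit_checklist is obligatory. None of the other listed options is made obligatory by any chain of premises.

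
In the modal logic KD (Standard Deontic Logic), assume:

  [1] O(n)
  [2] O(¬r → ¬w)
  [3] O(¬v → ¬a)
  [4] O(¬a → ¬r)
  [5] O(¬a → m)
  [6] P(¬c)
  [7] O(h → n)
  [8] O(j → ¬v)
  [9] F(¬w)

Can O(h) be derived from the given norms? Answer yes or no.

Premise 7 is O(h → n); even if O(n) held, inferring O(h) would be affirming the consequent — invalid.
No other premise forces O(h). An ideal world satisfying every premise can still have h false, so O(h) is not derivable.

No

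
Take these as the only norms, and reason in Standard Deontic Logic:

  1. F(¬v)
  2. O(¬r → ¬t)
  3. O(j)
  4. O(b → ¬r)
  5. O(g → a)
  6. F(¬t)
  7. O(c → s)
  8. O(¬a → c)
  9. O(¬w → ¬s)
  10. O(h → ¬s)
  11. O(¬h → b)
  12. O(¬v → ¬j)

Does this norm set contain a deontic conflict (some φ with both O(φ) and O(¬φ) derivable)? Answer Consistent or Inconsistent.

Consistent

Premise 12 is O(¬v → ¬j), but O(¬v) is not derivable from the premises, so it does not yield O(¬j).
So O(¬j) is not derivable, and the apparent clash with O(j) does not arise.
A world satisfying every obligation exists (e.g. a=true, b=false, c=false, g=false, h=true, j=true, r=true, s=false, t=true, v=true, w=false); no atom is both obligatory and forbidden, so the set is consistent.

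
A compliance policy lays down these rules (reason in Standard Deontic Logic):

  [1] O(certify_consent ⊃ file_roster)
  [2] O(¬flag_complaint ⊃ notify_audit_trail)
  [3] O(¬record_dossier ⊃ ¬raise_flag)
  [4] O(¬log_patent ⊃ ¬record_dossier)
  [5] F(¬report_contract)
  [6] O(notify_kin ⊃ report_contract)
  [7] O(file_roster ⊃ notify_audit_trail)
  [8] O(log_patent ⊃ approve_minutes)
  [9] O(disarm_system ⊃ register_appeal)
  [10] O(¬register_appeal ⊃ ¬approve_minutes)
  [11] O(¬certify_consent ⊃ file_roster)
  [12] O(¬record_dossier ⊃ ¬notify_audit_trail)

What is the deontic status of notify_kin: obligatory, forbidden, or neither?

Premise 6 is O(notify_kin ⊃ report_contract); even if O(report_contract) held, inferring O(notify_kin) would be affirming the consequent — invalid.
No premise or chain of K-axiom applications forces O(notify_kin), and none forces O(¬notify_kin). So notify_kin is neither obligatory nor forbidden under these norms.

Neither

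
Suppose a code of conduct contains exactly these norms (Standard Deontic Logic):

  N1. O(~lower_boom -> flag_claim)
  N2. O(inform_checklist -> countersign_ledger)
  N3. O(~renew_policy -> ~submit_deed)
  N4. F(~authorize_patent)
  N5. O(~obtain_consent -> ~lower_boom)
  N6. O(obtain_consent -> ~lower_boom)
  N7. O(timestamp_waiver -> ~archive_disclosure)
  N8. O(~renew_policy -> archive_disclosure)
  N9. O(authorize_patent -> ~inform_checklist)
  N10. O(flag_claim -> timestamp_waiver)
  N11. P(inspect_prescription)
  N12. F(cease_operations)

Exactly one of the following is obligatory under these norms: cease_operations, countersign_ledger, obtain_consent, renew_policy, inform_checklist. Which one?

renew_policy

By case analysis on ~obtain_consent: premise 5 gives O(~obtain_consent -> ~lower_boom) and premise 6 gives O(obtain_consent -> ~lower_boom), so O(~lower_boom) either way.
Applying K to premise 1 (O(~lower_boom -> flag_claim)) and O(~lower_boom) yields O(flag_claim).
Applying K to premise 10 (O(flag_claim -> timestamp_waiver)) and O(flag_claim) yields O(timestamp_waiver).
From O(timestamp_waiver) and premise 7, O(timestamp_waiver -> ~archive_disclosure), we obtain O(~archive_disclosure).
The contrapositive of premise 8 (O(~renew_policy -> archive_disclosure)) is O(~archive_disclosure -> renew_policy), and O(~archive_disclosure) is already established, so O(renew_policy).
So O(renew_policy) holds — renew_policy is obligatory. None of the other listed options is made obligatory by any chain of premises.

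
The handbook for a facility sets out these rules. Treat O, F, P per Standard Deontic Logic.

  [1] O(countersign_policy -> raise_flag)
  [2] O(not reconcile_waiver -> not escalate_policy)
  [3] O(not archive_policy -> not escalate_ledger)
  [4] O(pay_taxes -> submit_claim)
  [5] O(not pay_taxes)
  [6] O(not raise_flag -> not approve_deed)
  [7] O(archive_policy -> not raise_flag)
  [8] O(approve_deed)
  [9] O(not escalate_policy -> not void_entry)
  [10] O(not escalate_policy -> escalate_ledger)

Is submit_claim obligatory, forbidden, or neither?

Premise 4 is O(pay_taxes -> submit_claim), but O(pay_taxes) is not derivable from the premises, so it does not yield O(submit_claim).
No premise or chain of K-axiom applications forces O(submit_claim), and none forces O(not submit_claim). So submit_claim is neither obligatory nor forbidden under these norms.

Neither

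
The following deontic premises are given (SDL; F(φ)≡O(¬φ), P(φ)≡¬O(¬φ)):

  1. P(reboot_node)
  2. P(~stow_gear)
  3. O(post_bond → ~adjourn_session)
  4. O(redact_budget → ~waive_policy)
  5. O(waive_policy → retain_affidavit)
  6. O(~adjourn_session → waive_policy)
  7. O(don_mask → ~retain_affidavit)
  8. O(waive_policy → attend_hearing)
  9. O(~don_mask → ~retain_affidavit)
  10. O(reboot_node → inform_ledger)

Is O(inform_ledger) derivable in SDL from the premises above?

No

Premise 10 is O(reboot_node → inform_ledger), but O(reboot_node) is not derivable from the premises (the permission P(reboot_node) asserts only ~O(~reboot_node), not O(reboot_node)), so it does not yield O(inform_ledger).
No other premise forces O(inform_ledger). An ideal world satisfying every premise can still have inform_ledger false, so O(inform_ledger) is not derivable.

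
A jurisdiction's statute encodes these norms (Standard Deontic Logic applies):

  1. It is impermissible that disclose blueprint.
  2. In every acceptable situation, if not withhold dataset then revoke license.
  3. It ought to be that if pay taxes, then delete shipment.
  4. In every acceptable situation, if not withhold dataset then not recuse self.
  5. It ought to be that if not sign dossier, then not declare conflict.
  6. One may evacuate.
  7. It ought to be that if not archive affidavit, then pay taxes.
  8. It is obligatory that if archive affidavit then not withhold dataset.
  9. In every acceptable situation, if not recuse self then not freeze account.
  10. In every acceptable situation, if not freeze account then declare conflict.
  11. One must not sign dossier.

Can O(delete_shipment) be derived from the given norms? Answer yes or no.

Premise 11, F(sign_dossier), is equivalent to O(¬sign_dossier).
From O(¬sign_dossier) and premise 5, O(¬sign_dossier → ¬declare_conflict), we obtain O(¬declare_conflict).
The contrapositive of premise 10 (O(¬freeze_account → declare_conflict)) is O(¬declare_conflict → freeze_account), and O(¬declare_conflict) is already established, so O(freeze_account).
The contrapositive of premise 9 (O(¬recuse_self → ¬freeze_account)) is O(freeze_account → recuse_self), and O(freeze_account) is already established, so O(recuse_self).
Premise 4, O(¬withhold_dataset → ¬recuse_self), contraposes to O(recuse_self → withhold_dataset); with O(recuse_self) we get O(withhold_dataset).
The contrapositive of premise 8 (O(archive_affidavit → ¬withhold_dataset)) is O(withhold_dataset → ¬archive_affidavit), and O(withhold_dataset) is already established, so O(¬archive_affidavit).
From O(¬archive_affidavit) and premise 7, O(¬archive_affidavit → pay_taxes), we obtain O(pay_taxes).
Premise 3 is O(pay_taxes → delete_shipment); since O(pay_taxes), deontic closure gives O(delete_shipment).
Premises 1, 2, 6 do not contribute to this derivation.
So O(delete_shipment) follows.

Yes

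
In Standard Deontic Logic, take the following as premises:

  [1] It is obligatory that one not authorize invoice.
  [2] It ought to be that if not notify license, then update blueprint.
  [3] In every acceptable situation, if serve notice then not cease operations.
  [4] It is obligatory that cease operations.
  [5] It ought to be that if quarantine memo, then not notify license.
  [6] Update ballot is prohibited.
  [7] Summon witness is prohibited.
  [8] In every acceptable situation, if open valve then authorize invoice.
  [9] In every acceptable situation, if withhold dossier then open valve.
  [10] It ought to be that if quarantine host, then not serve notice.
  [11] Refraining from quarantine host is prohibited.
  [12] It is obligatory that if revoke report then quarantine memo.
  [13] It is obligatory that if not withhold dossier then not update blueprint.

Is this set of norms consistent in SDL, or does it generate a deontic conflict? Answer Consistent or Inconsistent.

Consistent

Premise 3 is O(serve_notice → ¬cease_operations), but O(serve_notice) is not derivable from the premises, so it does not yield O(¬cease_operations).
So O(¬cease_operations) is not derivable, and the apparent clash with O(cease_operations) does not arise.
A world satisfying every obligation exists (e.g. authorize_invoice=false, cease_operations=true, notify_license=true, open_valve=false, quarantine_host=true, quarantine_memo=false, revoke_report=false, serve_notice=false, summon_witness=false, update_ballot=false, update_blueprint=false, withhold_dossier=false); no atom is both obligatory and forbidden, so the set is consistent.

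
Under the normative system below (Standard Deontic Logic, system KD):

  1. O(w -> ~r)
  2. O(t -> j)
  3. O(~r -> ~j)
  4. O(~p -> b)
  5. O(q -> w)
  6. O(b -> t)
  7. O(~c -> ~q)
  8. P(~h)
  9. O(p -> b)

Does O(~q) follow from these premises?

Yes

By case analysis on ~p: premise 4 gives O(~p -> b) and premise 9 gives O(p -> b), so O(b) either way.
With premise 6, O(b -> t), the K-axiom yields O(t).
Premise 2 is O(t -> j); since O(t), deontic closure gives O(j).
Premise 3, O(~r -> ~j), contraposes to O(j -> r); with O(j) we get O(r).
Premise 1, O(w -> ~r), contraposes to O(r -> ~w); with O(r) we get O(~w).
The contrapositive of premise 5 (O(q -> w)) is O(~w -> ~q), and O(~w) is already established, so O(~q).
Premises 7, 8 do not contribute to this derivation.
So O(~q) follows.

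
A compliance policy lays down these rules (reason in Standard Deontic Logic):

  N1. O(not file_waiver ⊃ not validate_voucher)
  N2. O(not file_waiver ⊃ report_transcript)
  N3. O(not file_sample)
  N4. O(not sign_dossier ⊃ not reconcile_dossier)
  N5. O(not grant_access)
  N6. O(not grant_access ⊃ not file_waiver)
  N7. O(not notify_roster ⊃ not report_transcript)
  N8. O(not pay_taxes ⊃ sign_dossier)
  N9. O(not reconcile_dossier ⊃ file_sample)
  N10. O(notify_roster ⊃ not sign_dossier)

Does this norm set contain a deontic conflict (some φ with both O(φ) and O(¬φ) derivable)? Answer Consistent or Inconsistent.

Inconsistent

Premise 3 states O(not file_sample) outright.
Premise 9 is O(not reconcile_dossier ⊃ file_sample); contrapositively O(not file_sample ⊃ reconcile_dossier). Since O(not file_sample) holds, K gives O(reconcile_dossier).
The contrapositive of premise 4 (O(not sign_dossier ⊃ not reconcile_dossier)) is O(reconcile_dossier ⊃ sign_dossier), and O(reconcile_dossier) is already established, so O(sign_dossier).
Premise 10 is O(notify_roster ⊃ not sign_dossier); contrapositively O(sign_dossier ⊃ not notify_roster). Since O(sign_dossier) holds, K gives O(not notify_roster).
From O(not notify_roster) and premise 7, O(not notify_roster ⊃ not report_transcript), we obtain O(not report_transcript).
Premise 2 is O(not file_waiver ⊃ report_transcript); contrapositively O(not report_transcript ⊃ file_waiver). Since O(not report_transcript) holds, K gives O(file_waiver).
Premise 6, O(not grant_access ⊃ not file_waiver), contraposes to O(file_waiver ⊃ grant_access); with O(file_waiver) we get O(grant_access).
Yet premise 5 states O(not grant_access).
We now have both O(grant_access) and O(not grant_access) — grant_access is simultaneously obligatory and forbidden, violating the D-axiom.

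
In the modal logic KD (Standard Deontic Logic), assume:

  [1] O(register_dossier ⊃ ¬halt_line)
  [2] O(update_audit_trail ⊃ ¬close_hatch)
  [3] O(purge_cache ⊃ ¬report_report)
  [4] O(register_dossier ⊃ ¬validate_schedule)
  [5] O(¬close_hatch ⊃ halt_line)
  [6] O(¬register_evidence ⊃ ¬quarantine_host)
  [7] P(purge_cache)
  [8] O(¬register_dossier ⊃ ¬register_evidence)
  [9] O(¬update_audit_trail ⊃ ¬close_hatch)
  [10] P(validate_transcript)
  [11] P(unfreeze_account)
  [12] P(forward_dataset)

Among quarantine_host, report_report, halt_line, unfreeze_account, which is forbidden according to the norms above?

quarantine_host

By case analysis on ¬update_audit_trail: premise 9 gives O(¬update_audit_trail ⊃ ¬close_hatch) and premise 2 gives O(update_audit_trail ⊃ ¬close_hatch), so O(¬close_hatch) either way.
Premise 5 is O(¬close_hatch ⊃ halt_line); since O(¬close_hatch), deontic closure gives O(halt_line).
Premise 1 is O(register_dossier ⊃ ¬halt_line); contrapositively O(halt_line ⊃ ¬register_dossier). Since O(halt_line) holds, K gives O(¬register_dossier).
With premise 8, O(¬register_dossier ⊃ ¬register_evidence), the K-axiom yields O(¬register_evidence).
Premise 6 is O(¬register_evidence ⊃ ¬quarantine_host); since O(¬register_evidence), deontic closure gives O(¬quarantine_host).
So O(¬quarantine_host) holds, i.e. quarantine_host is forbidden. None of the other listed options is forbidden under the premises.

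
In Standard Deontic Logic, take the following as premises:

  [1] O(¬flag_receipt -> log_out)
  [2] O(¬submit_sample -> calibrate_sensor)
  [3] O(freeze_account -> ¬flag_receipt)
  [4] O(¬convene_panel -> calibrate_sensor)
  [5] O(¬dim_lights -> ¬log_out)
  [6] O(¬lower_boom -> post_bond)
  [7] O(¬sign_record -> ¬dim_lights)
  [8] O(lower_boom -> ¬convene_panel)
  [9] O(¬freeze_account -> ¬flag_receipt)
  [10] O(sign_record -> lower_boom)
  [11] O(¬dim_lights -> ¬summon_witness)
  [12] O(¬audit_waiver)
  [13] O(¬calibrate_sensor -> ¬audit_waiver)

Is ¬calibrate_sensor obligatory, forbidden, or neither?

Forbidden

Premises 9 and 3 cover both cases: O(¬freeze_account -> ¬flag_receipt) and O(freeze_account -> ¬flag_receipt). Since ¬freeze_account ∨ freeze_account is a tautology, O(¬flag_receipt) follows.
With premise 1, O(¬flag_receipt -> log_out), the K-axiom yields O(log_out).
The contrapositive of premise 5 (O(¬dim_lights -> ¬log_out)) is O(log_out -> dim_lights), and O(log_out) is already established, so O(dim_lights).
Premise 7, O(¬sign_record -> ¬dim_lights), contraposes to O(dim_lights -> sign_record); with O(dim_lights) we get O(sign_record).
Premise 10 is O(sign_record -> lower_boom); since O(sign_record), deontic closure gives O(lower_boom).
Premise 8 is O(lower_boom -> ¬convene_panel); since O(lower_boom), deontic closure gives O(¬convene_panel).
Premise 4 is O(¬convene_panel -> calibrate_sensor); since O(¬convene_panel), deontic closure gives O(calibrate_sensor).
Premises 2, 6, 11, 12, 13 do not contribute to this derivation.
Thus O(calibrate_sensor), which is F(¬calibrate_sensor): ¬calibrate_sensor is forbidden.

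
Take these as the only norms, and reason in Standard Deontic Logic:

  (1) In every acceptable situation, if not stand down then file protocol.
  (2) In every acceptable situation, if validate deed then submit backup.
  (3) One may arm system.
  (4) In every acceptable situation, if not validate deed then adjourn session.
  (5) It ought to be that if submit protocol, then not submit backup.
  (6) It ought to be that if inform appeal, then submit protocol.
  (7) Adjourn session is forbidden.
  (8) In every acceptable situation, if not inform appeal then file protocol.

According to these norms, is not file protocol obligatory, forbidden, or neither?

Forbidden

Premise 7, F(adjourn_session), is equivalent to O(¬adjourn_session).
The contrapositive of premise 4 (O(¬validate_deed → adjourn_session)) is O(¬adjourn_session → validate_deed), and O(¬adjourn_session) is already established, so O(validate_deed).
Premise 2 is O(validate_deed → submit_backup); since O(validate_deed), deontic closure gives O(submit_backup).
Premise 5, O(submit_protocol → ¬submit_backup), contraposes to O(submit_backup → ¬submit_protocol); with O(submit_backup) we get O(¬submit_protocol).
Premise 6 is O(inform_appeal → submit_protocol); contrapositively O(¬submit_protocol → ¬inform_appeal). Since O(¬submit_protocol) holds, K gives O(¬inform_appeal).
From O(¬inform_appeal) and premise 8, O(¬inform_appeal → file_protocol), we obtain O(file_protocol).
Premises 1, 3 do not contribute to this derivation.
Thus O(file_protocol), which is F(¬file_protocol): ¬file_protocol is forbidden.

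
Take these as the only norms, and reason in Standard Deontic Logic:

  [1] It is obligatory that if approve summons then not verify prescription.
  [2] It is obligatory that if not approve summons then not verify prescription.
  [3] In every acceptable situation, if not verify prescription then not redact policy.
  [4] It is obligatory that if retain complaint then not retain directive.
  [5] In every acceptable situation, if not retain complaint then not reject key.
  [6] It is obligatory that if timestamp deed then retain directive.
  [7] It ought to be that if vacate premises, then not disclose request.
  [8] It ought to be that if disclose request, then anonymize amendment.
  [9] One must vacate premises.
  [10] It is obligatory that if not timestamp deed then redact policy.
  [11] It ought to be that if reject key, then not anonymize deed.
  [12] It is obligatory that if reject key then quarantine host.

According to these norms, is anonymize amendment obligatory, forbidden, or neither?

Neither

Premise 8 is O(disclose_request → anonymize_amendment), but O(disclose_request) is not derivable from the premises, so it does not yield O(anonymize_amendment).
No premise or chain of K-axiom applications forces O(anonymize_amendment), and none forces O(¬anonymize_amendment). So anonymize_amendment is neither obligatory nor forbidden under these norms.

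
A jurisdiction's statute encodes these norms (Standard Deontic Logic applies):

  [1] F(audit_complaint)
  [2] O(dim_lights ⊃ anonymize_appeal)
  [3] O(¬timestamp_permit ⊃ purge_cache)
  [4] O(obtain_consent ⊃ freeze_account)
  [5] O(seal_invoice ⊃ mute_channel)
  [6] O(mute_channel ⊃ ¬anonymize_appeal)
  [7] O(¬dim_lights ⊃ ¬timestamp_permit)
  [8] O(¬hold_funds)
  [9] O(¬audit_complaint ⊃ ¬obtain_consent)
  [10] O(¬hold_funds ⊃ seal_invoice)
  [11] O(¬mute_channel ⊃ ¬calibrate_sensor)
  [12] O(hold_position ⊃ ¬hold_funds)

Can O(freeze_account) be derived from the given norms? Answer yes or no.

Premise 4 is O(obtain_consent ⊃ freeze_account), but O(obtain_consent) is not derivable from the premises, so it does not yield O(freeze_account).
No other premise forces O(freeze_account). An ideal world satisfying every premise can still have freeze_account false, so O(freeze_account) is not derivable.

No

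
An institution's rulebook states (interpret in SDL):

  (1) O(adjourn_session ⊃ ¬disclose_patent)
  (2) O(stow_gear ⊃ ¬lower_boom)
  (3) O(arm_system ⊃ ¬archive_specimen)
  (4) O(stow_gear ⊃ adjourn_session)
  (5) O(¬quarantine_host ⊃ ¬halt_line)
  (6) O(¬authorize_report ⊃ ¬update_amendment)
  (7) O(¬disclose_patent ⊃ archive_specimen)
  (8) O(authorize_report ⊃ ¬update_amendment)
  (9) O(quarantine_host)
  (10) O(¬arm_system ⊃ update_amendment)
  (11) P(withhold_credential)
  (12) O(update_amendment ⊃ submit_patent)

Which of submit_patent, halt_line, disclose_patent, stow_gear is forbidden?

stow_gear

Premises 6 and 8 are O(¬authorize_report ⊃ ¬update_amendment) and O(authorize_report ⊃ ¬update_amendment); every ideal world satisfies ¬authorize_report or authorize_report, so in either case ¬update_amendment holds — hence O(¬update_amendment).
Premise 10 is O(¬arm_system ⊃ update_amendment); contrapositively O(¬update_amendment ⊃ arm_system). Since O(¬update_amendment) holds, K gives O(arm_system).
Applying K to premise 3 (O(arm_system ⊃ ¬archive_specimen)) and O(arm_system) yields O(¬archive_specimen).
Premise 7, O(¬disclose_patent ⊃ archive_specimen), contraposes to O(¬archive_specimen ⊃ disclose_patent); with O(¬archive_specimen) we get O(disclose_patent).
Premise 1 is O(adjourn_session ⊃ ¬disclose_patent); contrapositively O(disclose_patent ⊃ ¬adjourn_session). Since O(disclose_patent) holds, K gives O(¬adjourn_session).
Premise 4 is O(stow_gear ⊃ adjourn_session); contrapositively O(¬adjourn_session ⊃ ¬stow_gear). Since O(¬adjourn_session) holds, K gives O(¬stow_gear).
So O(¬stow_gear) holds, i.e. stow_gear is forbidden. None of the other listed options is forbidden under the premises.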